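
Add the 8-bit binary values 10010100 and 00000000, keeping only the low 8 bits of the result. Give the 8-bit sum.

10010100

  10010100
+ 00000000
= 10010100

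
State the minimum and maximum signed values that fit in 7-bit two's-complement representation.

Minimum: −2^6 = -64.
Maximum: 2^6 − 1 = 63.

min = -64, max = 63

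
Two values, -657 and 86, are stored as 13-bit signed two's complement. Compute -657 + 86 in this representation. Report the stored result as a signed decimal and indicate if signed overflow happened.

-657 → 1110101101111
86 → 0000001010110
  1110101101111
+ 0000001010110
= 1110111000101
Result 1110111000101: MSB = 1 → 7621 − 8192 = -571.
Addends have opposite signs, so signed overflow cannot occur.

-571; no overflow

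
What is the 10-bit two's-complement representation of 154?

154 is non-negative, so write it directly in 10 bits: 0010011010.

0010011010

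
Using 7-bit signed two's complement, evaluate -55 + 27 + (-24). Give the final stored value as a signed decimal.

-55 + 27 = -28 (1100100)
-28 + (-24) = -52 (1001100)

-52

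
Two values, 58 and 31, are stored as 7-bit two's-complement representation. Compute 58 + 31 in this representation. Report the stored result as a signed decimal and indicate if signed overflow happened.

58 → 0111010
31 → 0011111
  0111010
+ 0011111
= 1011001
Result 1011001: MSB = 1 → 89 − 128 = -39.
Both addends are non-negative but the stored result is negative: signed overflow. The true value 58 + 31 = 89 lies outside [-64, 63].

-39; overflow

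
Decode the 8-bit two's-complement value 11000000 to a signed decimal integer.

MSB is 1, so the value is negative.
Invert: 00111111. Add 1: 01000000 = 64. So the value is −64.

-64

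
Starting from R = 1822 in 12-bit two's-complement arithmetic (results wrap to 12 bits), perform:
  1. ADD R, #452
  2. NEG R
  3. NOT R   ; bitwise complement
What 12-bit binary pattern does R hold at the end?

Start: R = 1822 = 011100011110.
R = 1822 + 452 = 2274; wraps to -1822 = 100011100010
R = −(-1822) = 1822 = 011100011110
R = NOT 011100011110 = 100011100001 = -1823

100011100001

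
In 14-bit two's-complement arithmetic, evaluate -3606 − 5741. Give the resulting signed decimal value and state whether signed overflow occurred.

-3606 → 11000111101010
5741 → 01011001101101
Subtract via negate-and-add: invert 01011001101101 + 1 = 10100110010011 (i.e. -5741).
  11000111101010
+ 10100110010011
= 01101101111101  (discard carry-out 1)
Result 01101101111101: MSB = 0 → value 7037.
Both addends (after negating the subtrahend) are negative but the stored result is non-negative: signed overflow. The true value -3606 − 5741 = -9347 lies outside [-8192, 8191].

7037; overflow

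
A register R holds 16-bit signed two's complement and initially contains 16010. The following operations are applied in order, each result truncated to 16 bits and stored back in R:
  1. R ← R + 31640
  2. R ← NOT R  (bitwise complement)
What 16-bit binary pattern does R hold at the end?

Start: R = 16010 = 0011111010001010.
R = 16010 + 31640 = 47650; wraps to -17886 = 1011101000100010
R = NOT 1011101000100010 = 0100010111011101 = 17885

0100010111011101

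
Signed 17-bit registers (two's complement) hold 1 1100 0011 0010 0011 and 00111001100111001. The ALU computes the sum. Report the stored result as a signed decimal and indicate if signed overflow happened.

13916; no overflow

1 1100 0011 0010 0011 → 11100001100100011 = -15581 (signed)
00111001100111001 = 29497 (signed)
  11100001100100011
+ 00111001100111001
= 00011011001011100  (discard carry-out 1)
Result 00011011001011100: MSB = 0 → value 13916.
Addends have opposite signs, so signed overflow cannot occur.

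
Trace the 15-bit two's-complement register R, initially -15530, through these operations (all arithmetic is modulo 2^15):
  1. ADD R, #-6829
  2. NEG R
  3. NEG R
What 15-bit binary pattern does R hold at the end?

Start: R = -15530 = 100001101010110.
R = -15530 + (-6829) = -22359; wraps to 10409 = 010100010101001
R = −(10409) = -10409 = 101011101010111
R = −(-10409) = 10409 = 010100010101001

010100010101001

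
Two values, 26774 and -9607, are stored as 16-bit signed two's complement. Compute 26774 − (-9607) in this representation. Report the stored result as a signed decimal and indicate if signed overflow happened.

-29155; overflow

26774 → 0110100010010110
-9607 → 1101101001111001
Subtract via negate-and-add: invert 1101101001111001 + 1 = 0010010110000111 (i.e. 9607).
  0110100010010110
+ 0010010110000111
= 1000111000011101
Result 1000111000011101: MSB = 1 → 36381 − 65536 = -29155.
Both addends (after negating the subtrahend) are non-negative but the stored result is negative: signed overflow. The true value 26774 − (-9607) = 36381 lies outside [-32768, 32767].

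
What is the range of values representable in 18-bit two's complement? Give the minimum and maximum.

Minimum: −2^17 = -131072.
Maximum: 2^17 − 1 = 131071.

min = -131072, max = 131071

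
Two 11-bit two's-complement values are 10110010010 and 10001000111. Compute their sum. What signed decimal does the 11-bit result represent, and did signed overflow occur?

10110010010 = -622 (signed)
10001000111 = -953 (signed)
  10110010010
+ 10001000111
= 00111011001  (discard carry-out 1)
Result 00111011001: MSB = 0 → value 473.
Both addends are negative but the stored result is non-negative: signed overflow. The true value -622 + (-953) = -1575 lies outside [-1024, 1023].

473; overflow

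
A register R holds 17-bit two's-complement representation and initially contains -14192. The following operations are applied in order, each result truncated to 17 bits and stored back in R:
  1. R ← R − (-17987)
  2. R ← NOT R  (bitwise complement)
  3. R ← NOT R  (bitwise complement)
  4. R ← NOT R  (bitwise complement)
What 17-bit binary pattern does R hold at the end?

11111000100101100

Start: R = -14192 = 11100100010010000.
R = -14192 − (-17987) = 3795 = 00000111011010011
R = NOT 00000111011010011 = 11111000100101100 = -3796
R = NOT 11111000100101100 = 00000111011010011 = 3795
R = NOT 00000111011010011 = 11111000100101100 = -3796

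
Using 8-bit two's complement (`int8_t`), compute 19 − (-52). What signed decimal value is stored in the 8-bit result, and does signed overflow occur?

71; no overflow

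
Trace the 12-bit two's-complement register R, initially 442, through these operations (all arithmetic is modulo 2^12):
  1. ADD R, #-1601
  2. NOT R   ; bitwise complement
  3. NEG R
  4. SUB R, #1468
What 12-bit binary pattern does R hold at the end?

Start: R = 442 = 000110111010.
R = 442 + (-1601) = -1159 = 101101111001
R = NOT 101101111001 = 010010000110 = 1158
R = −(1158) = -1158 = 101101111010
R = -1158 − 1468 = -2626; wraps to 1470 = 010110111110

010110111110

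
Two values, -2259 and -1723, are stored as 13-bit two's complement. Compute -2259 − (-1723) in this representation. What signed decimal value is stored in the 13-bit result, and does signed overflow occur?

-2259 → 1011100101101
-1723 → 1100101000101
Subtract via negate-and-add: invert 1100101000101 + 1 = 0011010111011 (i.e. 1723).
  1011100101101
+ 0011010111011
= 1110111101000
Result 1110111101000: MSB = 1 → 7656 − 8192 = -536.
Addends (after negating the subtrahend) have opposite signs, so signed overflow cannot occur.

-536; no overflow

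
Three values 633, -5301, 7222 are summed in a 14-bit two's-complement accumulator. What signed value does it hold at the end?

2554

633 + (-5301) = -4668 (10110111000100)
-4668 + 7222 = 2554 (00100111111010)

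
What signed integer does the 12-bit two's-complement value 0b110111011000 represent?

MSB is 1, so the value is negative.
Unsigned reading: 3544. Subtract 2^12 = 4096: 3544 − 4096 = -552.

-552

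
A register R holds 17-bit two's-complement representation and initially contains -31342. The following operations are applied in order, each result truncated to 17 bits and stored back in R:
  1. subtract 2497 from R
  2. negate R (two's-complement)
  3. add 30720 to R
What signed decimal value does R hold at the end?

Start: R = -31342 = 11000010110010010.
R = -31342 − 2497 = -33839 = 10111101111010001
R = −(-33839) = 33839 = 01000010000101111
R = 33839 + 30720 = 64559 = 01111110000101111

64559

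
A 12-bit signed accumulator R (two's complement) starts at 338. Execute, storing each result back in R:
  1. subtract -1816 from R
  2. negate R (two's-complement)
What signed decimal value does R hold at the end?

Start: R = 338 = 000101010010.
R = 338 − (-1816) = 2154; wraps to -1942 = 100001101010
R = −(-1942) = 1942 = 011110010110

1942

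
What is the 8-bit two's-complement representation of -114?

|-114| = 114 = 01110010 in 8 bits.
Invert the bits: 10001101. Add 1: 10001110.

10001110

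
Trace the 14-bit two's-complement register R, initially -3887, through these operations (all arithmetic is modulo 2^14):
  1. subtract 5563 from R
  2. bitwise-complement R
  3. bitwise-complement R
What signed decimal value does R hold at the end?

6934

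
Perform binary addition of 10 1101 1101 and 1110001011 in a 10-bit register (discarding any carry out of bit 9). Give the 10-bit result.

1001101000

  1011011101
+ 1110001011
= 1001101000  (discard carry-out 1)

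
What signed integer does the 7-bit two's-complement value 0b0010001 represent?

MSB is 0, so the value is non-negative: 0010001 = 17.

17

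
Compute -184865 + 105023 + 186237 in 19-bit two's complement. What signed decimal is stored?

106395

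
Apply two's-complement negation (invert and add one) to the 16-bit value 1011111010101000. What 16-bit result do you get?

0100000101011000

Invert: 0100000101010111. Add 1: 0100000101011000.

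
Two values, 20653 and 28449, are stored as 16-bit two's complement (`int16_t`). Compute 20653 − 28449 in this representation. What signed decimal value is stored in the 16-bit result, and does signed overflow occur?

-7796; no overflow

20653 → 0101000010101101
28449 → 0110111100100001
Subtract via negate-and-add: invert 0110111100100001 + 1 = 1001000011011111 (i.e. -28449).
  0101000010101101
+ 1001000011011111
= 1110000110001100
Result 1110000110001100: MSB = 1 → 57740 − 65536 = -7796.
Addends (after negating the subtrahend) have opposite signs, so signed overflow cannot occur.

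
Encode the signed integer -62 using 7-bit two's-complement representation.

1000010

|-62| = 62 = 0111110 in 7 bits.
Invert the bits: 1000001. Add 1: 1000010.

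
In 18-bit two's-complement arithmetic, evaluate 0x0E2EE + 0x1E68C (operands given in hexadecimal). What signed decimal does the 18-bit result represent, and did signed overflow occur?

-79494; overflow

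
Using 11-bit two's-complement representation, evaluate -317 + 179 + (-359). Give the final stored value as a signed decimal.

-317 + 179 = -138 (11101110110)
-138 + (-359) = -497 (11000001111)

-497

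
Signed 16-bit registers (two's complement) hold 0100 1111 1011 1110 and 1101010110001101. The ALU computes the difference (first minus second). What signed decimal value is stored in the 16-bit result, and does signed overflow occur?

0100 1111 1011 1110 → 0100111110111110 = 20414 (signed)
1101010110001101 = -10867 (signed)
Subtract via negate-and-add: invert 1101010110001101 + 1 = 0010101001110011 (i.e. 10867).
  0100111110111110
+ 0010101001110011
= 0111101000110001
Result 0111101000110001: MSB = 0 → value 31281.
Both addends (after negating the subtrahend) are non-negative and so is the stored result: no signed overflow.

31281; no overflow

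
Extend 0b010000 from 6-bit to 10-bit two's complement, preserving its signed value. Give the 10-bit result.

0000010000

MSB of 010000 is 0; replicate it into the new high bits.
0000|010000 → 0000010000 (still 16).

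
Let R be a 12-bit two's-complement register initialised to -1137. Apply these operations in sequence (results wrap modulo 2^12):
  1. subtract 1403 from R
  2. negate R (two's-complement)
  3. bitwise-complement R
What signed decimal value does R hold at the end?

1555

Start: R = -1137 = 101110001111.
R = -1137 − 1403 = -2540; wraps to 1556 = 011000010100
R = −(1556) = -1556 = 100111101100
R = NOT 100111101100 = 011000010011 = 1555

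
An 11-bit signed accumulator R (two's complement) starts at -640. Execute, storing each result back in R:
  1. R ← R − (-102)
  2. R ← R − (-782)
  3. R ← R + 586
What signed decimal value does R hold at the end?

830

Start: R = -640 = 10110000000.
R = -640 − (-102) = -538 = 10111100110
R = -538 − (-782) = 244 = 00011110100
R = 244 + 586 = 830 = 01100111110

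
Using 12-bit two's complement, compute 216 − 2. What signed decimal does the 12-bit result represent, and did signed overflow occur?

214; no overflow

216 → 000011011000
2 → 000000000010
Subtract via negate-and-add: invert 000000000010 + 1 = 111111111110 (i.e. -2).
  000011011000
+ 111111111110
= 000011010110  (discard carry-out 1)
Result 000011010110: MSB = 0 → value 214.
Addends (after negating the subtrahend) have opposite signs, so signed overflow cannot occur.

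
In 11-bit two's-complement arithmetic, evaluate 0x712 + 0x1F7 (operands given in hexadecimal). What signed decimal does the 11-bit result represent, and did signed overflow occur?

265; no overflow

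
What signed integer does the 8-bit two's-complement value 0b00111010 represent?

MSB is 0, so the value is non-negative: 00111010 = 58.

58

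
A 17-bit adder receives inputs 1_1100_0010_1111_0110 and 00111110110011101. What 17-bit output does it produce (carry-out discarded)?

00100000010010011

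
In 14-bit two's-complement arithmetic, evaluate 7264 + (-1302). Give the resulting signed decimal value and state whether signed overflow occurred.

7264 → 01110001100000
-1302 → 11101011101010
  01110001100000
+ 11101011101010
= 01011101001010  (discard carry-out 1)
Result 01011101001010: MSB = 0 → value 5962.
Addends have opposite signs, so signed overflow cannot occur.

5962; no overflow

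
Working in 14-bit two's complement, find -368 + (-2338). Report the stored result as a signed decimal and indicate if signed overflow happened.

-368 → 11111010010000
-2338 → 11011011011110
  11111010010000
+ 11011011011110
= 11010101101110  (discard carry-out 1)
Result 11010101101110: MSB = 1 → 13678 − 16384 = -2706.
Both addends are negative and so is the stored result: no signed overflow.

-2706; no overflow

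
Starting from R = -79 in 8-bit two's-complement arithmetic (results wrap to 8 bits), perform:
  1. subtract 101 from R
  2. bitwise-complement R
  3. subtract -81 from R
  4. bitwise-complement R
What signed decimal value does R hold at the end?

-5

Start: R = -79 = 10110001.
R = -79 − 101 = -180; wraps to 76 = 01001100
R = NOT 01001100 = 10110011 = -77
R = -77 − (-81) = 4 = 00000100
R = NOT 00000100 = 11111011 = -5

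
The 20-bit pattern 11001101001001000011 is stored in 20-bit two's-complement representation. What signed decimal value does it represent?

-208317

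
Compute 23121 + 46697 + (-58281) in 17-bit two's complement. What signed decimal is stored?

11537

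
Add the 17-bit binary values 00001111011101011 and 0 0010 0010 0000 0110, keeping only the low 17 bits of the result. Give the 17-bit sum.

00100000011110001

  00001111011101011
+ 00010001000000110
= 00100000011110001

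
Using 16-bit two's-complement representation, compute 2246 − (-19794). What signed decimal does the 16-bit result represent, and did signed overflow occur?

2246 → 0000100011000110
-19794 → 1011001010101110
Subtract via negate-and-add: invert 1011001010101110 + 1 = 0100110101010010 (i.e. 19794).
  0000100011000110
+ 0100110101010010
= 0101011000011000
Result 0101011000011000: MSB = 0 → value 22040.
Both addends (after negating the subtrahend) are non-negative and so is the stored result: no signed overflow.

22040; no overflow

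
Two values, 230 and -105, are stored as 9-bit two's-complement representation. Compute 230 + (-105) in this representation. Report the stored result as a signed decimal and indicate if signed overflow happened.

230 → 011100110
-105 → 110010111
  011100110
+ 110010111
= 001111101  (discard carry-out 1)
Result 001111101: MSB = 0 → value 125.
Addends have opposite signs, so signed overflow cannot occur.

125; no overflow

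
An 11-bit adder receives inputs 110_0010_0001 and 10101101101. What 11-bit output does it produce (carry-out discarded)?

01110001110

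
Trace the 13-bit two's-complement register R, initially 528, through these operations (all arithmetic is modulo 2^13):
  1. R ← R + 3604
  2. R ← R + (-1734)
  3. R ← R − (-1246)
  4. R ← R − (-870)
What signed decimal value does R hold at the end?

-3678

Start: R = 528 = 0001000010000.
R = 528 + 3604 = 4132; wraps to -4060 = 1000000100100
R = -4060 + (-1734) = -5794; wraps to 2398 = 0100101011110
R = 2398 − (-1246) = 3644 = 0111000111100
R = 3644 − (-870) = 4514; wraps to -3678 = 1000110100010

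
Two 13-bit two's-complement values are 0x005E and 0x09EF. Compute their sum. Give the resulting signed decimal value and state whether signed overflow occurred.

2637; no overflow

0x005E = 0000001011110 = 94 (signed)
0x09EF = 0100111101111 = 2543 (signed)
  0000001011110
+ 0100111101111
= 0101001001101
Result 0101001001101: MSB = 0 → value 2637.
Both addends are non-negative and so is the stored result: no signed overflow.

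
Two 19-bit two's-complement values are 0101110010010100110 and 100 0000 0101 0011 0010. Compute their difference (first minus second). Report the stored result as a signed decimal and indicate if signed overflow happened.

0101110010010100110 = 189606 (signed)
100 0000 0101 0011 0010 → 1000000010100110010 = -260814 (signed)
Subtract via negate-and-add: invert 1000000010100110010 + 1 = 0111111101011001110 (i.e. 260814).
  0101110010010100110
+ 0111111101011001110
= 1101101111101110100
Result 1101101111101110100: MSB = 1 → 450420 − 524288 = -73868.
Both addends (after negating the subtrahend) are non-negative but the stored result is negative: signed overflow. The true value 189606 − (-260814) = 450420 lies outside [-262144, 262143].

-73868; overflow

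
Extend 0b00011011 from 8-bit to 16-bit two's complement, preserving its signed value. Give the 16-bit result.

MSB of 00011011 is 0; replicate it into the new high bits.
00000000|00011011 → 0000000000011011 (still 27).

0000000000011011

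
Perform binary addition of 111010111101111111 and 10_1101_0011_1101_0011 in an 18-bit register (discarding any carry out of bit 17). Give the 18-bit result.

  111010111101111111
+ 101101001111010011
= 101000001101010010  (discard carry-out 1)

101000001101010010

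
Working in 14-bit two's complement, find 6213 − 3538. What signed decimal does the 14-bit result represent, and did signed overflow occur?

6213 → 01100001000101
3538 → 00110111010010
Subtract via negate-and-add: invert 00110111010010 + 1 = 11001000101110 (i.e. -3538).
  01100001000101
+ 11001000101110
= 00101001110011  (discard carry-out 1)
Result 00101001110011: MSB = 0 → value 2675.
Addends (after negating the subtrahend) have opposite signs, so signed overflow cannot occur.

2675; no overflow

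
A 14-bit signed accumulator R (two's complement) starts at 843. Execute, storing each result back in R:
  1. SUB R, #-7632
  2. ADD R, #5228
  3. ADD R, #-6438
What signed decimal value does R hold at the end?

7265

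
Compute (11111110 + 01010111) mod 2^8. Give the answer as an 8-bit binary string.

01010101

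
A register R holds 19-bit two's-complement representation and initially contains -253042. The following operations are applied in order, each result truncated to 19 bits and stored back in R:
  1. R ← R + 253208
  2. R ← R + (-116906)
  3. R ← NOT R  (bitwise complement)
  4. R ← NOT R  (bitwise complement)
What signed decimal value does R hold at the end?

-116740

Start: R = -253042 = 1000010001110001110.
R = -253042 + 253208 = 166 = 0000000000010100110
R = 166 + (-116906) = -116740 = 1100011011111111100
R = NOT 1100011011111111100 = 0011100100000000011 = 116739
R = NOT 0011100100000000011 = 1100011011111111100 = -116740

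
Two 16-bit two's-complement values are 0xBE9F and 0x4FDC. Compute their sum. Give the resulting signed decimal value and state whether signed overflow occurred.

3707; no overflow

0xBE9F = 1011111010011111 = -16737 (signed)
0x4FDC = 0100111111011100 = 20444 (signed)
  1011111010011111
+ 0100111111011100
= 0000111001111011  (discard carry-out 1)
Result 0000111001111011: MSB = 0 → value 3707.
Addends have opposite signs, so signed overflow cannot occur.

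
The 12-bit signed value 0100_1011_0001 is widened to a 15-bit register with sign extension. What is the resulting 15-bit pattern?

MSB of 010010110001 is 0; replicate it into the new high bits.
000|010010110001 → 000010010110001 (still 1201).

000010010110001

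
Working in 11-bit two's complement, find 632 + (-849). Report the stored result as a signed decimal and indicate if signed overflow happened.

-217; no overflow

632 → 01001111000
-849 → 10010101111
  01001111000
+ 10010101111
= 11100100111
Result 11100100111: MSB = 1 → 1831 − 2048 = -217.
Addends have opposite signs, so signed overflow cannot occur.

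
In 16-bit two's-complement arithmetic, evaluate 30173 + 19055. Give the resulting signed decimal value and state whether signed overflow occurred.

30173 → 0111010111011101
19055 → 0100101001101111
  0111010111011101
+ 0100101001101111
= 1100000001001100
Result 1100000001001100: MSB = 1 → 49228 − 65536 = -16308.
Both addends are non-negative but the stored result is negative: signed overflow. The true value 30173 + 19055 = 49228 lies outside [-32768, 32767].

-16308; overflow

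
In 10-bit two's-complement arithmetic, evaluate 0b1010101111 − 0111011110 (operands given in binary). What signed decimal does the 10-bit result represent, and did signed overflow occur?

209; overflow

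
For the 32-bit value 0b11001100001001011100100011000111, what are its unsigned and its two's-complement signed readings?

unsigned = 3425028295, signed = -869939001

Unsigned: 11001100001001011100100011000111 = 3425028295.
Signed: MSB=1 → 3425028295 − 4294967296 = -869939001.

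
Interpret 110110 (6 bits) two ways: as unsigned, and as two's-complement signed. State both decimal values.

Unsigned: 110110 = 54.
Signed: MSB=1 → 54 − 64 = -10.

unsigned = 54, signed = -10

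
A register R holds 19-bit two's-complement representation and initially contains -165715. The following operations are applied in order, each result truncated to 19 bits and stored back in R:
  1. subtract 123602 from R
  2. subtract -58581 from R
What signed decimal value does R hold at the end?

-230736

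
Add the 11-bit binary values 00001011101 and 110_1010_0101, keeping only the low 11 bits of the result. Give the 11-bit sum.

  00001011101
+ 11010100101
= 11100000010

11100000010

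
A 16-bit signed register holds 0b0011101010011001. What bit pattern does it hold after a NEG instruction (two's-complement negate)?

1100010101100111

Invert: 1100010101100110. Add 1: 1100010101100111.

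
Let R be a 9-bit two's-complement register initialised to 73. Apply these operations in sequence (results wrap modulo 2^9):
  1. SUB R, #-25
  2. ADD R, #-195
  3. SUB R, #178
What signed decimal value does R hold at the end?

237

Start: R = 73 = 001001001.
R = 73 − (-25) = 98 = 001100010
R = 98 + (-195) = -97 = 110011111
R = -97 − 178 = -275; wraps to 237 = 011101101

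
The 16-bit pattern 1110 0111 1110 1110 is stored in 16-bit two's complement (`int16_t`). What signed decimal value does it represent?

-6162

MSB is 1, so the value is negative.
Unsigned reading: 59374. Subtract 2^16 = 65536: 59374 − 65536 = -6162.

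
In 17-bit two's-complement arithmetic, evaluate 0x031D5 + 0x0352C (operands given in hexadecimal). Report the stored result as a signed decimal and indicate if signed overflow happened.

26369; no overflow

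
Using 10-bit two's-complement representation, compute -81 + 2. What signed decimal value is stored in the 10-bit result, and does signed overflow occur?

-81 → 1110101111
2 → 0000000010
  1110101111
+ 0000000010
= 1110110001
Result 1110110001: MSB = 1 → 945 − 1024 = -79.
Addends have opposite signs, so signed overflow cannot occur.

-79; no overflow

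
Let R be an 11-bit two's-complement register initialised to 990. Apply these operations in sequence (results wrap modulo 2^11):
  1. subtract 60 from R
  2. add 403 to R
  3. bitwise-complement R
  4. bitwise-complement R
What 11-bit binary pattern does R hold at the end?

Start: R = 990 = 01111011110.
R = 990 − 60 = 930 = 01110100010
R = 930 + 403 = 1333; wraps to -715 = 10100110101
R = NOT 10100110101 = 01011001010 = 714
R = NOT 01011001010 = 10100110101 = -715

10100110101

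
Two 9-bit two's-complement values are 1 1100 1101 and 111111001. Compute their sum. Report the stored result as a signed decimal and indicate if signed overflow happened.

1 1100 1101 → 111001101 = -51 (signed)
111111001 = -7 (signed)
  111001101
+ 111111001
= 111000110  (discard carry-out 1)
Result 111000110: MSB = 1 → 454 − 512 = -58.
Both addends are negative and so is the stored result: no signed overflow.

-58; no overflow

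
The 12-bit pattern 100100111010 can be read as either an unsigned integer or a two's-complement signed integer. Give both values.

unsigned = 2362, signed = -1734

Unsigned: 100100111010 = 2362.
Signed: MSB=1 → 2362 − 4096 = -1734.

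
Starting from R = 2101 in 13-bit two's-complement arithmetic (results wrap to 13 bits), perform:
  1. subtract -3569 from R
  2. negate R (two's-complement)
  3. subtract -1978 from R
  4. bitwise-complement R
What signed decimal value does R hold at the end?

3691

Start: R = 2101 = 0100000110101.
R = 2101 − (-3569) = 5670; wraps to -2522 = 1011000100110
R = −(-2522) = 2522 = 0100111011010
R = 2522 − (-1978) = 4500; wraps to -3692 = 1000110010100
R = NOT 1000110010100 = 0111001101011 = 3691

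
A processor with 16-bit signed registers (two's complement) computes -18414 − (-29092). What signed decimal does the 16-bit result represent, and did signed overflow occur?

-18414 → 1011100000010010
-29092 → 1000111001011100
Subtract via negate-and-add: invert 1000111001011100 + 1 = 0111000110100100 (i.e. 29092).
  1011100000010010
+ 0111000110100100
= 0010100110110110  (discard carry-out 1)
Result 0010100110110110: MSB = 0 → value 10678.
Addends (after negating the subtrahend) have opposite signs, so signed overflow cannot occur.

10678; no overflow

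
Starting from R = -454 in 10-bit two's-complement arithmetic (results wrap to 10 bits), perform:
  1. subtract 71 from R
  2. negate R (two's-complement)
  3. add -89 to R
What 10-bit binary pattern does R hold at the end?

0110110100

Start: R = -454 = 1000111010.
R = -454 − 71 = -525; wraps to 499 = 0111110011
R = −(499) = -499 = 1000001101
R = -499 + (-89) = -588; wraps to 436 = 0110110100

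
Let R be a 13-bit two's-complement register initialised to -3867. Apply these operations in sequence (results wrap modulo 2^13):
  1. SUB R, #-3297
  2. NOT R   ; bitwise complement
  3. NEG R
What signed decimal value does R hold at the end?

-569

Start: R = -3867 = 1000011100101.
R = -3867 − (-3297) = -570 = 1110111000110
R = NOT 1110111000110 = 0001000111001 = 569
R = −(569) = -569 = 1110111000111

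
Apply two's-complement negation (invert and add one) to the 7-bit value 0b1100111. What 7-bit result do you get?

0011001

Invert: 0011000. Add 1: 0011001.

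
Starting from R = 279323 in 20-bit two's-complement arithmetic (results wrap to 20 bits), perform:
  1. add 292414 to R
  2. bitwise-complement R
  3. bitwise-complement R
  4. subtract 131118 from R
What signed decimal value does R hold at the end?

440619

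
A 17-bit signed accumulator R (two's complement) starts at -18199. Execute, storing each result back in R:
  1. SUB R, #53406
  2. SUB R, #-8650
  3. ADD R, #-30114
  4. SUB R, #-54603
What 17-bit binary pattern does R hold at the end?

10110100110111110

Start: R = -18199 = 11011100011101001.
R = -18199 − 53406 = -71605; wraps to 59467 = 01110100001001011
R = 59467 − (-8650) = 68117; wraps to -62955 = 10000101000010101
R = -62955 + (-30114) = -93069; wraps to 38003 = 01001010001110011
R = 38003 − (-54603) = 92606; wraps to -38466 = 10110100110111110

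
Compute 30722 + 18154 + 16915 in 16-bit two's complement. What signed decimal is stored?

255

30722 + 18154 = 48876 → wraps to -16660 (1011111011101100)
-16660 + 16915 = 255 (0000000011111111)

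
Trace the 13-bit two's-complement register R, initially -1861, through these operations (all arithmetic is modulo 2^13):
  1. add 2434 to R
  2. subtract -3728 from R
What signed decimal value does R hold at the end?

Start: R = -1861 = 1100010111011.
R = -1861 + 2434 = 573 = 0001000111101
R = 573 − (-3728) = 4301; wraps to -3891 = 1000011001101

-3891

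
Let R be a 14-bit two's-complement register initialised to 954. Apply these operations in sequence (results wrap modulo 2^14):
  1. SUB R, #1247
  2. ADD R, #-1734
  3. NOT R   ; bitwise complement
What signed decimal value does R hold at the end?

2026

Start: R = 954 = 00001110111010.
R = 954 − 1247 = -293 = 11111011011011
R = -293 + (-1734) = -2027 = 11100000010101
R = NOT 11100000010101 = 00011111101010 = 2026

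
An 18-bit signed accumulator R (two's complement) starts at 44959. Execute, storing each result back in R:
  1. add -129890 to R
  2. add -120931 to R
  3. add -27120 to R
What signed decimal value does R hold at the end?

Start: R = 44959 = 001010111110011111.
R = 44959 + (-129890) = -84931 = 101011010000111101
R = -84931 + (-120931) = -205862; wraps to 56282 = 001101101111011010
R = 56282 + (-27120) = 29162 = 000111000111101010

29162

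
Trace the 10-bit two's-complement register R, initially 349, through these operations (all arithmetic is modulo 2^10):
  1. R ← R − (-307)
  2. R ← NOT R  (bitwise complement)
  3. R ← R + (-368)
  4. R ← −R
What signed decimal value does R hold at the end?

1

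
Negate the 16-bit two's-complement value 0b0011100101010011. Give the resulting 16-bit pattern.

1100011010101101

Invert: 1100011010101100. Add 1: 1100011010101101.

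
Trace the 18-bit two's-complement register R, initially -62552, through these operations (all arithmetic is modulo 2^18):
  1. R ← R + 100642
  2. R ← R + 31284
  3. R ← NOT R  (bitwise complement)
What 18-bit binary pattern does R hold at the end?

Start: R = -62552 = 110000101110101000.
R = -62552 + 100642 = 38090 = 001001010011001010
R = 38090 + 31284 = 69374 = 010000111011111110
R = NOT 010000111011111110 = 101111000100000001 = -69375

101111000100000001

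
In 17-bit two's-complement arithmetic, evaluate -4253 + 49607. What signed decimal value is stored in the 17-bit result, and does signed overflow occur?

-4253 → 11110111101100011
49607 → 01100000111000111
  11110111101100011
+ 01100000111000111
= 01011000100101010  (discard carry-out 1)
Result 01011000100101010: MSB = 0 → value 45354.
Addends have opposite signs, so signed overflow cannot occur.

45354; no overflow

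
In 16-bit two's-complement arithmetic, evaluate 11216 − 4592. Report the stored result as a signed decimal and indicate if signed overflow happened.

11216 → 0010101111010000
4592 → 0001000111110000
Subtract via negate-and-add: invert 0001000111110000 + 1 = 1110111000010000 (i.e. -4592).
  0010101111010000
+ 1110111000010000
= 0001100111100000  (discard carry-out 1)
Result 0001100111100000: MSB = 0 → value 6624.
Addends (after negating the subtrahend) have opposite signs, so signed overflow cannot occur.

6624; no overflow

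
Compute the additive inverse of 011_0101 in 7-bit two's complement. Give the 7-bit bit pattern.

1001011

Invert: 1001010. Add 1: 1001011.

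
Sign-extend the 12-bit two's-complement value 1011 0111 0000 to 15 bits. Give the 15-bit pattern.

111101101110000

MSB of 101101110000 is 1; replicate it into the new high bits.
111|101101110000 → 111101101110000 (still -1168).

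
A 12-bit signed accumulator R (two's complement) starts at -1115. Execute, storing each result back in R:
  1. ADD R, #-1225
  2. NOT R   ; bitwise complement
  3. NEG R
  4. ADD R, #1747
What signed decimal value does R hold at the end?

-592

Start: R = -1115 = 101110100101.
R = -1115 + (-1225) = -2340; wraps to 1756 = 011011011100
R = NOT 011011011100 = 100100100011 = -1757
R = −(-1757) = 1757 = 011011011101
R = 1757 + 1747 = 3504; wraps to -592 = 110110110000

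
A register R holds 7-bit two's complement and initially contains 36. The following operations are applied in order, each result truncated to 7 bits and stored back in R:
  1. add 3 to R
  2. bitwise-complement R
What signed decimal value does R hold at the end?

-40

Start: R = 36 = 0100100.
R = 36 + 3 = 39 = 0100111
R = NOT 0100111 = 1011000 = -40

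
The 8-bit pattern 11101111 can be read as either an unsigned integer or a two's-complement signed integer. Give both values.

unsigned = 239, signed = -17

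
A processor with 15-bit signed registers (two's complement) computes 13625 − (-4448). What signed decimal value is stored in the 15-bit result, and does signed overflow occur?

-14695; overflow

13625 → 011010100111001
-4448 → 110111010100000
Subtract via negate-and-add: invert 110111010100000 + 1 = 001000101100000 (i.e. 4448).
  011010100111001
+ 001000101100000
= 100011010011001
Result 100011010011001: MSB = 1 → 18073 − 32768 = -14695.
Both addends (after negating the subtrahend) are non-negative but the stored result is negative: signed overflow. The true value 13625 − (-4448) = 18073 lies outside [-16384, 16383].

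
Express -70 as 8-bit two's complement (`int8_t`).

10111010

|-70| = 70 = 01000110 in 8 bits.
Invert the bits: 10111001. Add 1: 10111010.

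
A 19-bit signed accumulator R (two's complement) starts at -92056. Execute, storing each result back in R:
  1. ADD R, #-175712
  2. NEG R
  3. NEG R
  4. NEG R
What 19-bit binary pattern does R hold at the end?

1000001010111111000

Start: R = -92056 = 1101001100001101000.
R = -92056 + (-175712) = -267768; wraps to 256520 = 0111110101000001000
R = −(256520) = -256520 = 1000001010111111000
R = −(-256520) = 256520 = 0111110101000001000
R = −(256520) = -256520 = 1000001010111111000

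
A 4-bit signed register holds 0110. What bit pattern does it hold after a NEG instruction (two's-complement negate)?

Invert: 1001. Add 1: 1010.
Check: 0110 = 6, 1010 = -6.

1010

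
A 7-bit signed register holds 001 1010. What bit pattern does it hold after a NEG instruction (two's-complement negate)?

1100110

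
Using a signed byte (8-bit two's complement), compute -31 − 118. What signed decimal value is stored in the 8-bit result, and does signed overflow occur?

107; overflow

-31 → 11100001
118 → 01110110
Subtract via negate-and-add: invert 01110110 + 1 = 10001010 (i.e. -118).
  11100001
+ 10001010
= 01101011  (discard carry-out 1)
Result 01101011: MSB = 0 → value 107.
Both addends (after negating the subtrahend) are negative but the stored result is non-negative: signed overflow. The true value -31 − 118 = -149 lies outside [-128, 127].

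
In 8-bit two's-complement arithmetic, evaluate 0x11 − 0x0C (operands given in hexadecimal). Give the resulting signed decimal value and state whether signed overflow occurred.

5; no overflow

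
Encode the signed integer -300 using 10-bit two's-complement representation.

1011010100

|-300| = 300 = 0100101100 in 10 bits.
Invert the bits: 1011010011. Add 1: 1011010100.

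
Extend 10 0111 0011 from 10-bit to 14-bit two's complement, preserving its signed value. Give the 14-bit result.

11111001110011

MSB of 1001110011 is 1; replicate it into the new high bits.
1111|1001110011 → 11111001110011 (still -397).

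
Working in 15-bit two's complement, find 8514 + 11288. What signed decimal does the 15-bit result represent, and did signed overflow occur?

-12966; overflow

8514 → 010000101000010
11288 → 010110000011000
  010000101000010
+ 010110000011000
= 100110101011010
Result 100110101011010: MSB = 1 → 19802 − 32768 = -12966.
Both addends are non-negative but the stored result is negative: signed overflow. The true value 8514 + 11288 = 19802 lies outside [-16384, 16383].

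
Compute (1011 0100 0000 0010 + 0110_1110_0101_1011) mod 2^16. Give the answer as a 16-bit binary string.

0010001001011101

  1011010000000010
+ 0110111001011011
= 0010001001011101  (discard carry-out 1)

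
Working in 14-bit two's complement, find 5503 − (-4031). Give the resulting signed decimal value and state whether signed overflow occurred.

-6850; overflow

5503 → 01010101111111
-4031 → 11000001000001
Subtract via negate-and-add: invert 11000001000001 + 1 = 00111110111111 (i.e. 4031).
  01010101111111
+ 00111110111111
= 10010100111110
Result 10010100111110: MSB = 1 → 9534 − 16384 = -6850.
Both addends (after negating the subtrahend) are non-negative but the stored result is negative: signed overflow. The true value 5503 − (-4031) = 9534 lies outside [-8192, 8191].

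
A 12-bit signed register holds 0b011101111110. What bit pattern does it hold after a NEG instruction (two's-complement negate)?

Invert: 100010000001. Add 1: 100010000010.
Check: 011101111110 = 1918, 100010000010 = -1918.

100010000010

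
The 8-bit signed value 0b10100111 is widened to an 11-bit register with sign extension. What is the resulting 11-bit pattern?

MSB of 10100111 is 1; replicate it into the new high bits.
111|10100111 → 11110100111 (still -89).

11110100111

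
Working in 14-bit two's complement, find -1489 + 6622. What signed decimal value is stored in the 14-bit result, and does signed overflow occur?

5133; no overflow

-1489 → 11101000101111
6622 → 01100111011110
  11101000101111
+ 01100111011110
= 01010000001101  (discard carry-out 1)
Result 01010000001101: MSB = 0 → value 5133.
Addends have opposite signs, so signed overflow cannot occur.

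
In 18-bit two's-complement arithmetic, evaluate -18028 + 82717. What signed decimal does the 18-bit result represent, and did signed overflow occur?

64689; no overflow

-18028 → 111011100110010100
82717 → 010100001100011101
  111011100110010100
+ 010100001100011101
= 001111110010110001  (discard carry-out 1)
Result 001111110010110001: MSB = 0 → value 64689.
Addends have opposite signs, so signed overflow cannot occur.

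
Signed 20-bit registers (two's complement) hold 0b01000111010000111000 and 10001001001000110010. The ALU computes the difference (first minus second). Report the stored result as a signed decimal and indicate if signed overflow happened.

-269818; overflow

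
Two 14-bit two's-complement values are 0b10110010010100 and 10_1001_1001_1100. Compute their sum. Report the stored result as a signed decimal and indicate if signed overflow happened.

5680; overflow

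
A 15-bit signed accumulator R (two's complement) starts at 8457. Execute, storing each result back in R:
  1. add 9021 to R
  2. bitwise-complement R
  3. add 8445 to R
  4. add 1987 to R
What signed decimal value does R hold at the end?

Start: R = 8457 = 010000100001001.
R = 8457 + 9021 = 17478; wraps to -15290 = 100010001000110
R = NOT 100010001000110 = 011101110111001 = 15289
R = 15289 + 8445 = 23734; wraps to -9034 = 101110010110110
R = -9034 + 1987 = -7047 = 110010001111001

-7047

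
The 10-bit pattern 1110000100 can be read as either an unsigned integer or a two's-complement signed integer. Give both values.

unsigned = 900, signed = -124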